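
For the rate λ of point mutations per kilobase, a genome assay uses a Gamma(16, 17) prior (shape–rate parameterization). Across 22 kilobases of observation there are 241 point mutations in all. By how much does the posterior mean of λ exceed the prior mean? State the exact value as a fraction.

3745/663

Total count 241 over total exposure 22 kilobases.
By Gamma–Poisson conjugacy, the posterior is Gamma(α + Σx, β + Σt) = Gamma(16 + 241, 17 + 22) = Gamma(257, 39).
Posterior mean = 257/39 = 257/39; prior mean = 16/17 = 16/17. Difference = 257/39 − 16/17 = 3745/663.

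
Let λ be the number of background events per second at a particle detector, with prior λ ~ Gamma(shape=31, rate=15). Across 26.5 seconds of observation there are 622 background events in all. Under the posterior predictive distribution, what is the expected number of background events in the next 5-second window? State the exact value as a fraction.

6530/83

Total count 622 over total exposure 26.5 seconds.
Gamma(α, β) with Poisson data over total exposure Σt gives posterior Gamma(α+Σx, β+Σt) = Gamma(653, 83/2).
Predictive mean over a 5-second window = T·E[λ|data] = 5·653/(83/2) = 6530/83.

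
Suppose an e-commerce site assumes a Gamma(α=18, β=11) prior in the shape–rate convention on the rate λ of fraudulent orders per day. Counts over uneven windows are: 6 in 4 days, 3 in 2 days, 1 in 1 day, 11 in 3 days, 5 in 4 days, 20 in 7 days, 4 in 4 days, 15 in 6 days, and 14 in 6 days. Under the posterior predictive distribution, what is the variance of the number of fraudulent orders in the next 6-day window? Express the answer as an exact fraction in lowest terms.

Total count: 6 + 3 + 1 + 11 + 5 + 20 + 4 + 15 + 14 = 79.
Total exposure: 4 + 2 + 1 + 3 + 4 + 7 + 4 + 6 + 6 = 37 days.
Posterior: α' = 18 + 79 = 97, β' = 11 + 37 = 48.
The posterior predictive for a window of length T is Negative Binomial with variance T·α'·(β'+T)/β'² = 6·97·54/2304 = 873/64.

873/64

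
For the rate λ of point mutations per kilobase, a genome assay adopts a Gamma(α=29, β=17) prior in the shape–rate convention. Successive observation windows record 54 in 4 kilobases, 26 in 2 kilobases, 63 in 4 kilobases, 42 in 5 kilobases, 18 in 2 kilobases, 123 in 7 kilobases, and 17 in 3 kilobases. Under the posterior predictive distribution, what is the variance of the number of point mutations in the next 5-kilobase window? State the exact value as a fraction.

Total count: 54 + 26 + 63 + 42 + 18 + 123 + 17 = 343.
Total exposure: 4 + 2 + 4 + 5 + 2 + 7 + 3 = 27 kilobases.
The Gamma prior is conjugate for the Poisson rate, so λ | data ~ Gamma(29+343, 17+27) = Gamma(372, 44).
The posterior predictive for a window of length T is Negative Binomial with variance T·α'·(β'+T)/β'² = 5·372·49/1936 = 22785/484.

22785/484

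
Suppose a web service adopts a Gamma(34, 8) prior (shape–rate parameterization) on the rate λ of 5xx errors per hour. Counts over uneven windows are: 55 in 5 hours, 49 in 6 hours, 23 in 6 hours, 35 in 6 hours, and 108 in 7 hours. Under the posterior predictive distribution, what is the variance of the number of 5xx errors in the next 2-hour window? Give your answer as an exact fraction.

Total count: 55 + 49 + 23 + 35 + 108 = 270.
Total exposure: 5 + 6 + 6 + 6 + 7 = 30 hours.
Gamma(α, β) with Poisson data over total exposure Σt gives posterior Gamma(α+Σx, β+Σt) = Gamma(304, 38).
The posterior predictive for a window of length T is Negative Binomial with variance T·α'·(β'+T)/β'² = 2·304·40/1444 = 320/19.

320/19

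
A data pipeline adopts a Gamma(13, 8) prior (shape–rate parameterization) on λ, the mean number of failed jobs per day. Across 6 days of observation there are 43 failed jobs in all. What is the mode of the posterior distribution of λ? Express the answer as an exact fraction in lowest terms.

Total count 43 over total exposure 6 days.
By Gamma–Poisson conjugacy, the posterior is Gamma(α + Σx, β + Σt) = Gamma(13 + 43, 8 + 6) = Gamma(56, 14).
Posterior mode = (α'−1)/β' = 55/14.

55/14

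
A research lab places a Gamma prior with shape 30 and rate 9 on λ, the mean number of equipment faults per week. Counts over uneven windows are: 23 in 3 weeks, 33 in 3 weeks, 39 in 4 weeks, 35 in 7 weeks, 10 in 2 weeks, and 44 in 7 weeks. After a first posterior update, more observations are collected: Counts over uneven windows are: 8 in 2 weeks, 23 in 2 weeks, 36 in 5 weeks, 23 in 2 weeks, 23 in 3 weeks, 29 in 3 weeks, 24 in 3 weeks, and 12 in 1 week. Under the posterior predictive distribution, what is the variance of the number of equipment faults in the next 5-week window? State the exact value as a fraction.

305/8

Total count: 23 + 33 + 39 + 35 + 10 + 44 = 184.
Total exposure: 3 + 3 + 4 + 7 + 2 + 7 = 26 weeks.
After the first batch: Gamma(30 + 184, 9 + 26) = Gamma(214, 35).
Total count: 8 + 23 + 36 + 23 + 23 + 29 + 24 + 12 = 178.
Total exposure: 2 + 2 + 5 + 2 + 3 + 3 + 3 + 1 = 21 weeks.
After the second batch: Gamma(214 + 178, 35 + 21) = Gamma(392, 56).
The posterior predictive for a window of length T is Negative Binomial with variance T·α'·(β'+T)/β'² = 5·392·61/3136 = 305/8.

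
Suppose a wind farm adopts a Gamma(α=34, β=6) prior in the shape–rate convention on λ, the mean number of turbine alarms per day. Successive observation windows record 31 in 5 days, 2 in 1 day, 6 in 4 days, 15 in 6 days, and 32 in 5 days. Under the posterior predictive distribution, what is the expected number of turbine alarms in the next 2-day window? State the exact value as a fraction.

80/9

Total count: 31 + 2 + 6 + 15 + 32 = 86.
Total exposure: 5 + 1 + 4 + 6 + 5 = 21 days.
By Gamma–Poisson conjugacy, the posterior is Gamma(α + Σx, β + Σt) = Gamma(34 + 86, 6 + 21) = Gamma(120, 27).
Predictive mean over a 2-day window = T·E[λ|data] = 2·120/27 = 80/9.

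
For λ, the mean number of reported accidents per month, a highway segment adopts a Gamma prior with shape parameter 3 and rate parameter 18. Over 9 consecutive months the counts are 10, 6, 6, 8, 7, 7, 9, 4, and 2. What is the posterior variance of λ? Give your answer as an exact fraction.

Total count: 10 + 6 + 6 + 8 + 7 + 7 + 9 + 4 + 2 = 59.
Total exposure: 9 months.
Gamma(α, β) with Poisson data over total exposure Σt gives posterior Gamma(α+Σx, β+Σt) = Gamma(62, 27).
Posterior variance = α'/β'² = 62/729.

62/729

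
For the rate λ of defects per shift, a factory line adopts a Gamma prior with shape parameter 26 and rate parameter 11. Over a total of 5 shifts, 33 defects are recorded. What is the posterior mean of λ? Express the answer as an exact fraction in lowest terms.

Total count 33 over total exposure 5 shifts.
Gamma(α, β) with Poisson data over total exposure Σt gives posterior Gamma(α+Σx, β+Σt) = Gamma(59, 16).
Posterior mean = α'/β' = 59/16.

59/16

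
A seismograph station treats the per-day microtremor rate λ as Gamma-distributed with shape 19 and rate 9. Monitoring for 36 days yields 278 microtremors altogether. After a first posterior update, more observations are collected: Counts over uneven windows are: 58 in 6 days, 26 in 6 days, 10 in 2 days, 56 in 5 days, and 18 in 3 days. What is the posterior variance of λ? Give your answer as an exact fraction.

Total count 278 over total exposure 36 days.
After the first batch: Gamma(19 + 278, 9 + 36) = Gamma(297, 45).
Total count: 58 + 26 + 10 + 56 + 18 = 168.
Total exposure: 6 + 6 + 2 + 5 + 3 = 22 days.
After the second batch: Gamma(297 + 168, 45 + 22) = Gamma(465, 67).
Posterior variance = α'/β'² = 465/4489.

465/4489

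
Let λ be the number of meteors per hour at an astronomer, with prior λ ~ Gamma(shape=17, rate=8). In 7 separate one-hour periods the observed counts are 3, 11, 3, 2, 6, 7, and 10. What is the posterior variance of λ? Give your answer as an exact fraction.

59/225

Total count: 3 + 11 + 3 + 2 + 6 + 7 + 10 = 42.
Total exposure: 7 hours.
Conjugate update: add total count to the shape and total exposure to the rate, giving Gamma(59, 15).
Posterior variance = α'/β'² = 59/225.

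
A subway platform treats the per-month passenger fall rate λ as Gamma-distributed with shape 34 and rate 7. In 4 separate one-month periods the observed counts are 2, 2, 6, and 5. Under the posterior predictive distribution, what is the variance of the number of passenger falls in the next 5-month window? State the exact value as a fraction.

Total count: 2 + 2 + 6 + 5 = 15.
Total exposure: 4 months.
Conjugate update: add total count to the shape and total exposure to the rate, giving Gamma(49, 11).
The posterior predictive for a window of length T is Negative Binomial with variance T·α'·(β'+T)/β'² = 5·49·16/121 = 3920/121.

3920/121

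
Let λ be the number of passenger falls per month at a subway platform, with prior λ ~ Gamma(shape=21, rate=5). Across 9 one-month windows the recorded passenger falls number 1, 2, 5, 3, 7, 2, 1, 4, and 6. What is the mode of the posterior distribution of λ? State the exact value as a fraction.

51/14

Total count: 1 + 2 + 5 + 3 + 7 + 2 + 1 + 4 + 6 = 31.
Total exposure: 9 months.
Posterior: α' = 21 + 31 = 52, β' = 5 + 9 = 14.
Posterior mode = (α'−1)/β' = 51/14.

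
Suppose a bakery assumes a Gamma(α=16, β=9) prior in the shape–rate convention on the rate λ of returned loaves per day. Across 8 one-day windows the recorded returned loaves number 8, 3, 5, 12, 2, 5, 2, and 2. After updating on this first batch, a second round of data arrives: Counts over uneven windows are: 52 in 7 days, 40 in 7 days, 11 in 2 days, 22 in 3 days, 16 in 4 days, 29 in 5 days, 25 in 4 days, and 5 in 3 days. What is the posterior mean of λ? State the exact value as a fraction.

Total count: 8 + 3 + 5 + 12 + 2 + 5 + 2 + 2 = 39.
Total exposure: 8 days.
After the first batch: Gamma(16 + 39, 9 + 8) = Gamma(55, 17).
Total count: 52 + 40 + 11 + 22 + 16 + 29 + 25 + 5 = 200.
Total exposure: 7 + 7 + 2 + 3 + 4 + 5 + 4 + 3 = 35 days.
After the second batch: Gamma(55 + 200, 17 + 35) = Gamma(255, 52).
Posterior mean = α'/β' = 255/52.

255/52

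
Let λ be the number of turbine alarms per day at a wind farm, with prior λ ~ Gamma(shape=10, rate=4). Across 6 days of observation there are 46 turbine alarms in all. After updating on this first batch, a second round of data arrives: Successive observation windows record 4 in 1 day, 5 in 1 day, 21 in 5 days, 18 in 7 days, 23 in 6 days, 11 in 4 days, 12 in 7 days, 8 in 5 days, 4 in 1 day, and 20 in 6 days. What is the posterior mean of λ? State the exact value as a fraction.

Total count 46 over total exposure 6 days.
After the first batch: Gamma(10 + 46, 4 + 6) = Gamma(56, 10).
Total count: 4 + 5 + 21 + 18 + 23 + 11 + 12 + 8 + 4 + 20 = 126.
Total exposure: 1 + 1 + 5 + 7 + 6 + 4 + 7 + 5 + 1 + 6 = 43 days.
After the second batch: Gamma(56 + 126, 10 + 43) = Gamma(182, 53).
Posterior mean = α'/β' = 182/53.

182/53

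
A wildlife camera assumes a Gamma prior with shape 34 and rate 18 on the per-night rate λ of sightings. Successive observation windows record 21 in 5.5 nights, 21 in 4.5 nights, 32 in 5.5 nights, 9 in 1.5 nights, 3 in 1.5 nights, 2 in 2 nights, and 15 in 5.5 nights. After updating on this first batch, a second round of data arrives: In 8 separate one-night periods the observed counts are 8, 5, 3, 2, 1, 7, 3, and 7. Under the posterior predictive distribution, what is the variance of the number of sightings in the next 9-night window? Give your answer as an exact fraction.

Total count: 21 + 21 + 32 + 9 + 3 + 2 + 15 = 103.
Total exposure: 5.5 + 4.5 + 5.5 + 1.5 + 1.5 + 2 + 5.5 = 26 nights.
After the first batch: Gamma(34 + 103, 18 + 26) = Gamma(137, 44).
Total count: 8 + 5 + 3 + 2 + 1 + 7 + 3 + 7 = 36.
Total exposure: 8 nights.
After the second batch: Gamma(137 + 36, 44 + 8) = Gamma(173, 52).
The posterior predictive for a window of length T is Negative Binomial with variance T·α'·(β'+T)/β'² = 9·173·61/2704 = 94977/2704.

94977/2704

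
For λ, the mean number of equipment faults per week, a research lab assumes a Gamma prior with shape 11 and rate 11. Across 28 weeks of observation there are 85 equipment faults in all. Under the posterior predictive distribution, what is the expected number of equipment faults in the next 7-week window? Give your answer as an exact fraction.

Total count 85 over total exposure 28 weeks.
Gamma(α, β) with Poisson data over total exposure Σt gives posterior Gamma(α+Σx, β+Σt) = Gamma(96, 39).
Predictive mean over a 7-week window = T·E[λ|data] = 7·96/39 = 224/13.

224/13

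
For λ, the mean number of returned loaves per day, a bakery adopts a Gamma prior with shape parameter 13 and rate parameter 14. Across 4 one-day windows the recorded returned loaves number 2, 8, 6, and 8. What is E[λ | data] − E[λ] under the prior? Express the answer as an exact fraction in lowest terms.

Total count: 2 + 8 + 6 + 8 = 24.
Total exposure: 4 days.
Gamma(α, β) with Poisson data over total exposure Σt gives posterior Gamma(α+Σx, β+Σt) = Gamma(37, 18).
Posterior mean = 37/18 = 37/18; prior mean = 13/14 = 13/14. Difference = 37/18 − 13/14 = 71/63.

71/63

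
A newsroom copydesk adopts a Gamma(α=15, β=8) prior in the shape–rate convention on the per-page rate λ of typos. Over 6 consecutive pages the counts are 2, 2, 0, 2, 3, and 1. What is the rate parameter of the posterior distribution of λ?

Total count: 2 + 2 + 0 + 2 + 3 + 1 = 10.
Total exposure: 6 pages.
By Gamma–Poisson conjugacy, the posterior is Gamma(α + Σx, β + Σt) = Gamma(15 + 10, 8 + 6) = Gamma(25, 14).

14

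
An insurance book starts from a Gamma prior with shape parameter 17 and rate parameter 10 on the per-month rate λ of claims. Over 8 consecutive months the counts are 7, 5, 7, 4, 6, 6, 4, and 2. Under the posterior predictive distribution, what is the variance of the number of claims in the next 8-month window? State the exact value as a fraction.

3016/81

Total count: 7 + 5 + 7 + 4 + 6 + 6 + 4 + 2 = 41.
Total exposure: 8 months.
By Gamma–Poisson conjugacy, the posterior is Gamma(α + Σx, β + Σt) = Gamma(17 + 41, 10 + 8) = Gamma(58, 18).
The posterior predictive for a window of length T is Negative Binomial with variance T·α'·(β'+T)/β'² = 8·58·26/324 = 3016/81.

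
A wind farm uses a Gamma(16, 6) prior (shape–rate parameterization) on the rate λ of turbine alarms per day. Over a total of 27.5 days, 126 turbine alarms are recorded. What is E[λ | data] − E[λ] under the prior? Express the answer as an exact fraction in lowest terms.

316/201

Total count 126 over total exposure 27.5 days.
Gamma(α, β) with Poisson data over total exposure Σt gives posterior Gamma(α+Σx, β+Σt) = Gamma(142, 67/2).
Posterior mean = 142/(67/2) = 284/67; prior mean = 16/6 = 8/3. Difference = 284/67 − 8/3 = 316/201.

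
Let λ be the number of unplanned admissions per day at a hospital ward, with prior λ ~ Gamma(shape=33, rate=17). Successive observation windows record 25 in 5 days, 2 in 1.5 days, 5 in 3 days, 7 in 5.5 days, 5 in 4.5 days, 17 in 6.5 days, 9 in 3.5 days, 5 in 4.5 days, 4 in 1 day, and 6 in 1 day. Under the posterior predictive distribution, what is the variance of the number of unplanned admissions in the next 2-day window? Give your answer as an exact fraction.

12980/2809

Total count: 25 + 2 + 5 + 7 + 5 + 17 + 9 + 5 + 4 + 6 = 85.
Total exposure: 5 + 1.5 + 3 + 5.5 + 4.5 + 6.5 + 3.5 + 4.5 + 1 + 1 = 36 days.
Gamma(α, β) with Poisson data over total exposure Σt gives posterior Gamma(α+Σx, β+Σt) = Gamma(118, 53).
The posterior predictive for a window of length T is Negative Binomial with variance T·α'·(β'+T)/β'² = 2·118·55/2809 = 12980/2809.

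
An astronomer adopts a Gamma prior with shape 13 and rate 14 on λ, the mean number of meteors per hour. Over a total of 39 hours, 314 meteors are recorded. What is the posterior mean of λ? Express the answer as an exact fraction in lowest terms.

327/53

Total count 314 over total exposure 39 hours.
The Gamma prior is conjugate for the Poisson rate, so λ | data ~ Gamma(13+314, 14+39) = Gamma(327, 53).
Posterior mean = α'/β' = 327/53.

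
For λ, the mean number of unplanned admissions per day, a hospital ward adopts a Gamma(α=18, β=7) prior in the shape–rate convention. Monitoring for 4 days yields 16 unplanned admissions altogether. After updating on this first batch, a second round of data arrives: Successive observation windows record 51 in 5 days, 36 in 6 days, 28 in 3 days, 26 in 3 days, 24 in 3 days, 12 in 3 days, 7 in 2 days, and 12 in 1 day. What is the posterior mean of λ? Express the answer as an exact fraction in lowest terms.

Total count 16 over total exposure 4 days.
After the first batch: Gamma(18 + 16, 7 + 4) = Gamma(34, 11).
Total count: 51 + 36 + 28 + 26 + 24 + 12 + 7 + 12 = 196.
Total exposure: 5 + 6 + 3 + 3 + 3 + 3 + 2 + 1 = 26 days.
After the second batch: Gamma(34 + 196, 11 + 26) = Gamma(230, 37).
Posterior mean = α'/β' = 230/37.

230/37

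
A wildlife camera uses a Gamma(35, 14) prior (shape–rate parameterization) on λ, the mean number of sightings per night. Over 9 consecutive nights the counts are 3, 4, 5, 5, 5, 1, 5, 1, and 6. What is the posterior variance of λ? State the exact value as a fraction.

Total count: 3 + 4 + 5 + 5 + 5 + 1 + 5 + 1 + 6 = 35.
Total exposure: 9 nights.
Gamma(α, β) with Poisson data over total exposure Σt gives posterior Gamma(α+Σx, β+Σt) = Gamma(70, 23).
Posterior variance = α'/β'² = 70/529.

70/529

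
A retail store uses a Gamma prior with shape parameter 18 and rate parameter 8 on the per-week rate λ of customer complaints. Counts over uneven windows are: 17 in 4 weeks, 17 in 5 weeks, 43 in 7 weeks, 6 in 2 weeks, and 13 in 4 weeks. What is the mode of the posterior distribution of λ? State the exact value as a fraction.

Total count: 17 + 17 + 43 + 6 + 13 = 96.
Total exposure: 4 + 5 + 7 + 2 + 4 = 22 weeks.
The Gamma prior is conjugate for the Poisson rate, so λ | data ~ Gamma(18+96, 8+22) = Gamma(114, 30).
Posterior mode = (α'−1)/β' = 113/30.

113/30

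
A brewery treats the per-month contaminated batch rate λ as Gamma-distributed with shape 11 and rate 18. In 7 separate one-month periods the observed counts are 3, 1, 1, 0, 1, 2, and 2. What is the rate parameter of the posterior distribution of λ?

25

Total count: 3 + 1 + 1 + 0 + 1 + 2 + 2 = 10.
Total exposure: 7 months.
Conjugate update: add total count to the shape and total exposure to the rate, giving Gamma(21, 25).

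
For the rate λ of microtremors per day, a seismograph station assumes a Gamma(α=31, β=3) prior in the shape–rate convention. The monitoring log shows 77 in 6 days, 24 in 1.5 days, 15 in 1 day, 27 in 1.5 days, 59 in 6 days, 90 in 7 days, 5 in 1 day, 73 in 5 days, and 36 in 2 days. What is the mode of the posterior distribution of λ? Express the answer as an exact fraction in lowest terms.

218/17

Total count: 77 + 24 + 15 + 27 + 59 + 90 + 5 + 73 + 36 = 406.
Total exposure: 6 + 1.5 + 1 + 1.5 + 6 + 7 + 1 + 5 + 2 = 31 days.
The Gamma prior is conjugate for the Poisson rate, so λ | data ~ Gamma(31+406, 3+31) = Gamma(437, 34).
Posterior mode = (α'−1)/β' = 436/34 = 218/17.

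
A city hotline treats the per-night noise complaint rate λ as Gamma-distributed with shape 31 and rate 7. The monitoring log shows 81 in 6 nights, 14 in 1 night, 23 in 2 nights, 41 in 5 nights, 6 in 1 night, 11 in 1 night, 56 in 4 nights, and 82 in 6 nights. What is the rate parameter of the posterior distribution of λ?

33

Total count: 81 + 14 + 23 + 41 + 6 + 11 + 56 + 82 = 314.
Total exposure: 6 + 1 + 2 + 5 + 1 + 1 + 4 + 6 = 26 nights.
Conjugate update: add total count to the shape and total exposure to the rate, giving Gamma(345, 33).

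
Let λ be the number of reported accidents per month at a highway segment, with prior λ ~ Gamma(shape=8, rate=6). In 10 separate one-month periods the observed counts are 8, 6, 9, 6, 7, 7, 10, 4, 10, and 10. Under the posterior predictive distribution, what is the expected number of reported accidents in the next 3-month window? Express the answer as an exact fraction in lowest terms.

255/16

Total count: 8 + 6 + 9 + 6 + 7 + 7 + 10 + 4 + 10 + 10 = 77.
Total exposure: 10 months.
The Gamma prior is conjugate for the Poisson rate, so λ | data ~ Gamma(8+77, 6+10) = Gamma(85, 16).
Predictive mean over a 3-month window = T·E[λ|data] = 3·85/16 = 255/16.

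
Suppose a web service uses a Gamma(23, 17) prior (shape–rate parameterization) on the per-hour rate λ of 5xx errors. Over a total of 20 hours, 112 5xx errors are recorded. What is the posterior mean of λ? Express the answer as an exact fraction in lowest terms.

135/37

Total count 112 over total exposure 20 hours.
The Gamma prior is conjugate for the Poisson rate, so λ | data ~ Gamma(23+112, 17+20) = Gamma(135, 37).
Posterior mean = α'/β' = 135/37.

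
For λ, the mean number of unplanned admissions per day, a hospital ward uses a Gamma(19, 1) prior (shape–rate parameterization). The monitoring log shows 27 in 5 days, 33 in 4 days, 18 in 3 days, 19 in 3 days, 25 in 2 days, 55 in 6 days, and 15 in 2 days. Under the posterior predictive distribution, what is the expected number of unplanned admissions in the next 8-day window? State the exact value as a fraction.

844/13

Total count: 27 + 33 + 18 + 19 + 25 + 55 + 15 = 192.
Total exposure: 5 + 4 + 3 + 3 + 2 + 6 + 2 = 25 days.
By Gamma–Poisson conjugacy, the posterior is Gamma(α + Σx, β + Σt) = Gamma(19 + 192, 1 + 25) = Gamma(211, 26).
Predictive mean over an 8-day window = T·E[λ|data] = 8·211/26 = 844/13.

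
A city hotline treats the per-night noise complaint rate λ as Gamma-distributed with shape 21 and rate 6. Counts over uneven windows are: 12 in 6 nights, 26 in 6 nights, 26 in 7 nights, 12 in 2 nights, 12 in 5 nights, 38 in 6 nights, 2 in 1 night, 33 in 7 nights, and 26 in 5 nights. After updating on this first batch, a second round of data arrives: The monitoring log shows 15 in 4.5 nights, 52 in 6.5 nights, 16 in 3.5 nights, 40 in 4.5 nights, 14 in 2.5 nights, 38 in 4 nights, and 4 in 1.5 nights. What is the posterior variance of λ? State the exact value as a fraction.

Total count: 12 + 26 + 26 + 12 + 12 + 38 + 2 + 33 + 26 = 187.
Total exposure: 6 + 6 + 7 + 2 + 5 + 6 + 1 + 7 + 5 = 45 nights.
After the first batch: Gamma(21 + 187, 6 + 45) = Gamma(208, 51).
Total count: 15 + 52 + 16 + 40 + 14 + 38 + 4 = 179.
Total exposure: 4.5 + 6.5 + 3.5 + 4.5 + 2.5 + 4 + 1.5 = 27 nights.
After the second batch: Gamma(208 + 179, 51 + 27) = Gamma(387, 78).
Posterior variance = α'/β'² = 387/6084 = 43/676.

43/676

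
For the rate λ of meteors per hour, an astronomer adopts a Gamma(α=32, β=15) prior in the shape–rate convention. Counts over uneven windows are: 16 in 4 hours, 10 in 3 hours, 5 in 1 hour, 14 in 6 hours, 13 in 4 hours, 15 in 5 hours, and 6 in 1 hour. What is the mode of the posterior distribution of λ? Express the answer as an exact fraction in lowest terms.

110/39

Total count: 16 + 10 + 5 + 14 + 13 + 15 + 6 = 79.
Total exposure: 4 + 3 + 1 + 6 + 4 + 5 + 1 = 24 hours.
The Gamma prior is conjugate for the Poisson rate, so λ | data ~ Gamma(32+79, 15+24) = Gamma(111, 39).
Posterior mode = (α'−1)/β' = 110/39.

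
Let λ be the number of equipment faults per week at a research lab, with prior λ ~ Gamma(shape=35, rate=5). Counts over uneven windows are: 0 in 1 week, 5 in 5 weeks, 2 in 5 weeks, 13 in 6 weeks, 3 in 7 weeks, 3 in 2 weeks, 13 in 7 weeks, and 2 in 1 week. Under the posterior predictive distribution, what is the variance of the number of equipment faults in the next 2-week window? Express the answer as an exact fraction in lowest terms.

Total count: 0 + 5 + 2 + 13 + 3 + 3 + 13 + 2 = 41.
Total exposure: 1 + 5 + 5 + 6 + 7 + 2 + 7 + 1 = 34 weeks.
The Gamma prior is conjugate for the Poisson rate, so λ | data ~ Gamma(35+41, 5+34) = Gamma(76, 39).
The posterior predictive for a window of length T is Negative Binomial with variance T·α'·(β'+T)/β'² = 2·76·41/1521 = 6232/1521.

6232/1521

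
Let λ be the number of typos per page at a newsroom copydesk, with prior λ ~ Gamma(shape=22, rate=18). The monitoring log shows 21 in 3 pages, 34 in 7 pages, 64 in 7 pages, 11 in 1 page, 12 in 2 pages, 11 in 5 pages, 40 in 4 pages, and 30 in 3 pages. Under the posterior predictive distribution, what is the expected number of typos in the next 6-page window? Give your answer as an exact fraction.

147/5

Total count: 21 + 34 + 64 + 11 + 12 + 11 + 40 + 30 = 223.
Total exposure: 3 + 7 + 7 + 1 + 2 + 5 + 4 + 3 = 32 pages.
The Gamma prior is conjugate for the Poisson rate, so λ | data ~ Gamma(22+223, 18+32) = Gamma(245, 50).
Predictive mean over a 6-page window = T·E[λ|data] = 6·245/50 = 147/5.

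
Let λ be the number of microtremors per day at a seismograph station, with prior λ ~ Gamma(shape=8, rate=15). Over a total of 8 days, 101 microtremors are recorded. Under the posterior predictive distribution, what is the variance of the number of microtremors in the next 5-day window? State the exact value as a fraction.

15260/529

Total count 101 over total exposure 8 days.
By Gamma–Poisson conjugacy, the posterior is Gamma(α + Σx, β + Σt) = Gamma(8 + 101, 15 + 8) = Gamma(109, 23).
The posterior predictive for a window of length T is Negative Binomial with variance T·α'·(β'+T)/β'² = 5·109·28/529 = 15260/529.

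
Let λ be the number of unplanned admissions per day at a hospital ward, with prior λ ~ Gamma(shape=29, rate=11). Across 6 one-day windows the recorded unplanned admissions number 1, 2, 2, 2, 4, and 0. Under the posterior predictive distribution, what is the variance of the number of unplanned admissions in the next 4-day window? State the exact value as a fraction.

3360/289

Total count: 1 + 2 + 2 + 2 + 4 + 0 = 11.
Total exposure: 6 days.
Conjugate update: add total count to the shape and total exposure to the rate, giving Gamma(40, 17).
The posterior predictive for a window of length T is Negative Binomial with variance T·α'·(β'+T)/β'² = 4·40·21/289 = 3360/289.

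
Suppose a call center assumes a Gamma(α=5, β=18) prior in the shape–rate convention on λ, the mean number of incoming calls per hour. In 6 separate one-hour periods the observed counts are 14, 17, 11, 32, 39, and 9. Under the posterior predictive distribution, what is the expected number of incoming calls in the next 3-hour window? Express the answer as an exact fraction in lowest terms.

Total count: 14 + 17 + 11 + 32 + 39 + 9 = 122.
Total exposure: 6 hours.
By Gamma–Poisson conjugacy, the posterior is Gamma(α + Σx, β + Σt) = Gamma(5 + 122, 18 + 6) = Gamma(127, 24).
Predictive mean over a 3-hour window = T·E[λ|data] = 3·127/24 = 127/8.

127/8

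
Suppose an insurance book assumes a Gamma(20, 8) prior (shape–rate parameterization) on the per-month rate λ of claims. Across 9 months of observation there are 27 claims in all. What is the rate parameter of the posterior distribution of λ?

17

Total count 27 over total exposure 9 months.
Posterior: α' = 20 + 27 = 47, β' = 8 + 9 = 17.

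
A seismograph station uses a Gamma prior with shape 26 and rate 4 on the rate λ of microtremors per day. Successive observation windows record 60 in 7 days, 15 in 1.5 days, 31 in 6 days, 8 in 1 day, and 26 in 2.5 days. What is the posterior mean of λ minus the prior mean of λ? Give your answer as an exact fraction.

23/22

Total count: 60 + 15 + 31 + 8 + 26 = 140.
Total exposure: 7 + 1.5 + 6 + 1 + 2.5 = 18 days.
Gamma(α, β) with Poisson data over total exposure Σt gives posterior Gamma(α+Σx, β+Σt) = Gamma(166, 22).
Posterior mean = 166/22 = 83/11; prior mean = 26/4 = 13/2. Difference = 83/11 − 13/2 = 23/22.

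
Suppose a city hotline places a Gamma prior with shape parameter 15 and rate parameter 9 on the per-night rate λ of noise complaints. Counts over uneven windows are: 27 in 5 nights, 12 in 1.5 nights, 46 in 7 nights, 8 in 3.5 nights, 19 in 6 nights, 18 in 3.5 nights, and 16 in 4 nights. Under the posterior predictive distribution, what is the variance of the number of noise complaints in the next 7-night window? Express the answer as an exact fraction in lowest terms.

209622/6241

Total count: 27 + 12 + 46 + 8 + 19 + 18 + 16 = 146.
Total exposure: 5 + 1.5 + 7 + 3.5 + 6 + 3.5 + 4 = 30.5 nights.
By Gamma–Poisson conjugacy, the posterior is Gamma(α + Σx, β + Σt) = Gamma(15 + 146, 9 + 30.5) = Gamma(161, 79/2).
The posterior predictive for a window of length T is Negative Binomial with variance T·α'·(β'+T)/β'² = 7·161·(93/2)/(6241/4) = 209622/6241.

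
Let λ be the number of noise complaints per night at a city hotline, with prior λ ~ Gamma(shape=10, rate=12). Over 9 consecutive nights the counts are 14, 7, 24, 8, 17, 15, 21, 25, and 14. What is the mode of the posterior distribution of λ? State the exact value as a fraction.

22/3

Total count: 14 + 7 + 24 + 8 + 17 + 15 + 21 + 25 + 14 = 145.
Total exposure: 9 nights.
Posterior: α' = 10 + 145 = 155, β' = 12 + 9 = 21.
Posterior mode = (α'−1)/β' = 154/21 = 22/3.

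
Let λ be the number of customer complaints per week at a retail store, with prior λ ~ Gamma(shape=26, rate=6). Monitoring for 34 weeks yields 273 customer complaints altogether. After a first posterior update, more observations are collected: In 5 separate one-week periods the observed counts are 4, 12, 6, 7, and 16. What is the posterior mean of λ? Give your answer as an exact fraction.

344/45

Total count 273 over total exposure 34 weeks.
After the first batch: Gamma(26 + 273, 6 + 34) = Gamma(299, 40).
Total count: 4 + 12 + 6 + 7 + 16 = 45.
Total exposure: 5 weeks.
After the second batch: Gamma(299 + 45, 40 + 5) = Gamma(344, 45).
Posterior mean = α'/β' = 344/45.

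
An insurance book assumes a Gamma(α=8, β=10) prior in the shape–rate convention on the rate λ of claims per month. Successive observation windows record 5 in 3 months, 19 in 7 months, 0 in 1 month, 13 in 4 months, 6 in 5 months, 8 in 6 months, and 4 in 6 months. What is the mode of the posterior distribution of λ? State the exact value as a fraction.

Total count: 5 + 19 + 0 + 13 + 6 + 8 + 4 = 55.
Total exposure: 3 + 7 + 1 + 4 + 5 + 6 + 6 = 32 months.
Posterior: α' = 8 + 55 = 63, β' = 10 + 32 = 42.
Posterior mode = (α'−1)/β' = 62/42 = 31/21.

31/21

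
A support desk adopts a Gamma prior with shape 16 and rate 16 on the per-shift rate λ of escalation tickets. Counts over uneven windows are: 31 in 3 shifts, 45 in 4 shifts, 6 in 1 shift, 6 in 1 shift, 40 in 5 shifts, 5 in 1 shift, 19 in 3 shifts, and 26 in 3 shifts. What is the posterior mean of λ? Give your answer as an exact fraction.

194/37

Total count: 31 + 45 + 6 + 6 + 40 + 5 + 19 + 26 = 178.
Total exposure: 3 + 4 + 1 + 1 + 5 + 1 + 3 + 3 = 21 shifts.
Conjugate update: add total count to the shape and total exposure to the rate, giving Gamma(194, 37).
Posterior mean = α'/β' = 194/37.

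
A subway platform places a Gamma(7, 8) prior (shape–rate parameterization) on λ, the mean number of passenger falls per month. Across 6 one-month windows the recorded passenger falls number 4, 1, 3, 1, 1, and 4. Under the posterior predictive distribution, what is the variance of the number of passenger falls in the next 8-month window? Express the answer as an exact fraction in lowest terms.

Total count: 4 + 1 + 3 + 1 + 1 + 4 = 14.
Total exposure: 6 months.
Gamma(α, β) with Poisson data over total exposure Σt gives posterior Gamma(α+Σx, β+Σt) = Gamma(21, 14).
The posterior predictive for a window of length T is Negative Binomial with variance T·α'·(β'+T)/β'² = 8·21·22/196 = 132/7.

132/7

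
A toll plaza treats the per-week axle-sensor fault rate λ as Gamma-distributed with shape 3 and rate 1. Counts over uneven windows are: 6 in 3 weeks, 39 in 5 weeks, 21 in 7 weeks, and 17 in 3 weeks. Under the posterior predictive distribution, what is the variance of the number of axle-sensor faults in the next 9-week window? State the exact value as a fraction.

Total count: 6 + 39 + 21 + 17 = 83.
Total exposure: 3 + 5 + 7 + 3 = 18 weeks.
By Gamma–Poisson conjugacy, the posterior is Gamma(α + Σx, β + Σt) = Gamma(3 + 83, 1 + 18) = Gamma(86, 19).
The posterior predictive for a window of length T is Negative Binomial with variance T·α'·(β'+T)/β'² = 9·86·28/361 = 21672/361.

21672/361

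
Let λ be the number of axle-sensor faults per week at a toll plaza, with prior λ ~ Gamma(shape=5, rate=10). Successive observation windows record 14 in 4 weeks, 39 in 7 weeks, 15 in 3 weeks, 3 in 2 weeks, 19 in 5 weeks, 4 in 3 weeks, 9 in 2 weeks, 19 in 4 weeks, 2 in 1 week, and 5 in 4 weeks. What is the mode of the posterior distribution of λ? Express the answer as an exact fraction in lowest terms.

133/45

Total count: 14 + 39 + 15 + 3 + 19 + 4 + 9 + 19 + 2 + 5 = 129.
Total exposure: 4 + 7 + 3 + 2 + 5 + 3 + 2 + 4 + 1 + 4 = 35 weeks.
By Gamma–Poisson conjugacy, the posterior is Gamma(α + Σx, β + Σt) = Gamma(5 + 129, 10 + 35) = Gamma(134, 45).
Posterior mode = (α'−1)/β' = 133/45.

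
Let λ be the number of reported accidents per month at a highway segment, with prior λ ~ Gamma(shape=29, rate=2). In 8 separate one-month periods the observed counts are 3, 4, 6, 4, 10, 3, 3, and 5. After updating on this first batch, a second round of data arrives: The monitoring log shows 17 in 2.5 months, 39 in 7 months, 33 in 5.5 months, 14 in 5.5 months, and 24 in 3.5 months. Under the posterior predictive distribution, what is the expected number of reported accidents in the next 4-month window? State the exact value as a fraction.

Total count: 3 + 4 + 6 + 4 + 10 + 3 + 3 + 5 = 38.
Total exposure: 8 months.
After the first batch: Gamma(29 + 38, 2 + 8) = Gamma(67, 10).
Total count: 17 + 39 + 33 + 14 + 24 = 127.
Total exposure: 2.5 + 7 + 5.5 + 5.5 + 3.5 = 24 months.
After the second batch: Gamma(67 + 127, 10 + 24) = Gamma(194, 34).
Predictive mean over a 4-month window = T·E[λ|data] = 4·194/34 = 388/17.

388/17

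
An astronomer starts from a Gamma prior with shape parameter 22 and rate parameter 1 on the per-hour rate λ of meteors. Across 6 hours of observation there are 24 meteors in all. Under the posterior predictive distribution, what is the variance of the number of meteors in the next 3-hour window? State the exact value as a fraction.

1380/49

Total count 24 over total exposure 6 hours.
By Gamma–Poisson conjugacy, the posterior is Gamma(α + Σx, β + Σt) = Gamma(22 + 24, 1 + 6) = Gamma(46, 7).
The posterior predictive for a window of length T is Negative Binomial with variance T·α'·(β'+T)/β'² = 3·46·10/49 = 1380/49.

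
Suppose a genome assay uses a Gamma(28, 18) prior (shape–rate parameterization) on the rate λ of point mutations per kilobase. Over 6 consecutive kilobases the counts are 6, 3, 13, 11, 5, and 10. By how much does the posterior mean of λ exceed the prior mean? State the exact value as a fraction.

Total count: 6 + 3 + 13 + 11 + 5 + 10 = 48.
Total exposure: 6 kilobases.
Posterior: α' = 28 + 48 = 76, β' = 18 + 6 = 24.
Posterior mean = 76/24 = 19/6; prior mean = 28/18 = 14/9. Difference = 19/6 − 14/9 = 29/18.

29/18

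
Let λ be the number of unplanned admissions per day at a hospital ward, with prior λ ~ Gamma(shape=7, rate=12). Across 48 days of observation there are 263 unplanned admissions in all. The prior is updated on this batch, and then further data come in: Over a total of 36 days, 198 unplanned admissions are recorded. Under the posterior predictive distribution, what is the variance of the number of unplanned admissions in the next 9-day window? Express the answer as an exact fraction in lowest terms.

12285/256

Total count 263 over total exposure 48 days.
After the first batch: Gamma(7 + 263, 12 + 48) = Gamma(270, 60).
Total count 198 over total exposure 36 days.
After the second batch: Gamma(270 + 198, 60 + 36) = Gamma(468, 96).
The posterior predictive for a window of length T is Negative Binomial with variance T·α'·(β'+T)/β'² = 9·468·105/9216 = 12285/256.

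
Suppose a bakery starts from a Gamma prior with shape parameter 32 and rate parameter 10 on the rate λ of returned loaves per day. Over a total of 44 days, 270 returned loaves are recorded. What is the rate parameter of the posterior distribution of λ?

54

Total count 270 over total exposure 44 days.
Posterior: α' = 32 + 270 = 302, β' = 10 + 44 = 54.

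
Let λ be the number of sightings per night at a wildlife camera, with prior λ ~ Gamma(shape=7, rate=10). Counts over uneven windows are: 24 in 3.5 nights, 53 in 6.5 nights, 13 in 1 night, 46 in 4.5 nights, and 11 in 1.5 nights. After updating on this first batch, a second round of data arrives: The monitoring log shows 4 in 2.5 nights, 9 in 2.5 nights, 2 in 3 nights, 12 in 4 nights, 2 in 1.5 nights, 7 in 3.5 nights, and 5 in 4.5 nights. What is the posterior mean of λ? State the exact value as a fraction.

390/97

Total count: 24 + 53 + 13 + 46 + 11 = 147.
Total exposure: 3.5 + 6.5 + 1 + 4.5 + 1.5 = 17 nights.
After the first batch: Gamma(7 + 147, 10 + 17) = Gamma(154, 27).
Total count: 4 + 9 + 2 + 12 + 2 + 7 + 5 = 41.
Total exposure: 2.5 + 2.5 + 3 + 4 + 1.5 + 3.5 + 4.5 = 21.5 nights.
After the second batch: Gamma(154 + 41, 27 + 21.5) = Gamma(195, 97/2).
Posterior mean = α'/β' = 195/(97/2) = 390/97.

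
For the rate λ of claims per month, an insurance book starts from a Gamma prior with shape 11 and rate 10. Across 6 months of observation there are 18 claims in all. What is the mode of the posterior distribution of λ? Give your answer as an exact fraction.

7/4

Total count 18 over total exposure 6 months.
Conjugate update: add total count to the shape and total exposure to the rate, giving Gamma(29, 16).
Posterior mode = (α'−1)/β' = 28/16 = 7/4.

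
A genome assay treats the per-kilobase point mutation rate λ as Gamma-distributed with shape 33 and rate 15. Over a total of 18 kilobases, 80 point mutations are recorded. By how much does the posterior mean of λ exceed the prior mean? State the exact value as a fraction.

202/165

Total count 80 over total exposure 18 kilobases.
Gamma(α, β) with Poisson data over total exposure Σt gives posterior Gamma(α+Σx, β+Σt) = Gamma(113, 33).
Posterior mean = 113/33 = 113/33; prior mean = 33/15 = 11/5. Difference = 113/33 − 11/5 = 202/165.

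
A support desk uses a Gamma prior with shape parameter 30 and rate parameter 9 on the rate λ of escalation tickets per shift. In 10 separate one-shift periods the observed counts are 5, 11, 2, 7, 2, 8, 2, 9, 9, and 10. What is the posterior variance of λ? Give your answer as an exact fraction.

5/19

Total count: 5 + 11 + 2 + 7 + 2 + 8 + 2 + 9 + 9 + 10 = 65.
Total exposure: 10 shifts.
By Gamma–Poisson conjugacy, the posterior is Gamma(α + Σx, β + Σt) = Gamma(30 + 65, 9 + 10) = Gamma(95, 19).
Posterior variance = α'/β'² = 95/361 = 5/19.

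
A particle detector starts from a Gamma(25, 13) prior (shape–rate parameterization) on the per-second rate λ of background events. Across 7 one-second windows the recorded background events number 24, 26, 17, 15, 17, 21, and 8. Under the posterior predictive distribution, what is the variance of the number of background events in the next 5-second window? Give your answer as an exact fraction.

765/16

Total count: 24 + 26 + 17 + 15 + 17 + 21 + 8 = 128.
Total exposure: 7 seconds.
Posterior: α' = 25 + 128 = 153, β' = 13 + 7 = 20.
The posterior predictive for a window of length T is Negative Binomial with variance T·α'·(β'+T)/β'² = 5·153·25/400 = 765/16.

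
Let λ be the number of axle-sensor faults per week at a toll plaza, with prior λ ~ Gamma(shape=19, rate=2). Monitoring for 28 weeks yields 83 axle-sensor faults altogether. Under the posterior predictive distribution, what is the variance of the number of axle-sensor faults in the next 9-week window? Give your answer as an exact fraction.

1989/50

Total count 83 over total exposure 28 weeks.
Gamma(α, β) with Poisson data over total exposure Σt gives posterior Gamma(α+Σx, β+Σt) = Gamma(102, 30).
The posterior predictive for a window of length T is Negative Binomial with variance T·α'·(β'+T)/β'² = 9·102·39/900 = 1989/50.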